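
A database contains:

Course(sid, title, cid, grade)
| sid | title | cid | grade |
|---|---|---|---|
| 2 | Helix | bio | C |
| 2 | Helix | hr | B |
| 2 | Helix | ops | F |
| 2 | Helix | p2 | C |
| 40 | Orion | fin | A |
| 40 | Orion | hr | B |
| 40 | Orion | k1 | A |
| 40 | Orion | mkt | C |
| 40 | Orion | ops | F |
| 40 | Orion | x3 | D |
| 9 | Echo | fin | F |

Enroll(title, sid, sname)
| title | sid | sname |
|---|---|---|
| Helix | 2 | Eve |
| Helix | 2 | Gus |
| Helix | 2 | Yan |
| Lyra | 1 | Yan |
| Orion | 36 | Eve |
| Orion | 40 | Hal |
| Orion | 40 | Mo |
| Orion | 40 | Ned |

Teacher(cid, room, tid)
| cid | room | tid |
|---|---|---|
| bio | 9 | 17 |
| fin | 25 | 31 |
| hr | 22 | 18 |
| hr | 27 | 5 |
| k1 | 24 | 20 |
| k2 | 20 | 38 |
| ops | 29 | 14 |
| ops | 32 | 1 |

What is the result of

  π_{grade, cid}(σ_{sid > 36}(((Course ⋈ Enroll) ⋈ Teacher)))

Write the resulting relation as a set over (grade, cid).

{(A, fin), (A, k1), (B, hr), (F, ops)}

Joining Course and Enroll on sid, title yields {(2, Helix, bio, C, Eve), (2, Helix, bio, C, Gus), (2, Helix, bio, C, Yan), (2, Helix, hr, B, Eve), (2, Helix, hr, B, Gus), (2, Helix, hr, B, Yan), (2, Helix, ops, F, Eve), (2, Helix, ops, F, Gus), (2, Helix, ops, F, Yan), (2, Helix, p2, C, Eve), (2, Helix, p2, C, Gus), (2, Helix, p2, C, Yan), (40, Orion, fin, A, Hal), (40, Orion, fin, A, Mo), (40, Orion, fin, A, Ned), (40, Orion, hr, B, Hal), (40, Orion, hr, B, Mo), (40, Orion, hr, B, Ned), (40, Orion, k1, A, Hal), (40, Orion, k1, A, Mo), (40, Orion, k1, A, Ned), (40, Orion, mkt, C, Hal), (40, Orion, mkt, C, Mo), (40, Orion, mkt, C, Ned), (40, Orion, ops, F, Hal), (40, Orion, ops, F, Mo), (40, Orion, ops, F, Ned), (40, Orion, x3, D, Hal), (40, Orion, x3, D, Mo), (40, Orion, x3, D, Ned)}.
Joining (Course ⋈ Enroll) and Teacher on cid yields {(2, Helix, bio, C, Eve, 9, 17), (2, Helix, bio, C, Gus, 9, 17), (2, Helix, bio, C, Yan, 9, 17), (2, Helix, hr, B, Eve, 22, 18), (2, Helix, hr, B, Eve, 27, 5), (2, Helix, hr, B, Gus, 22, 18), (2, Helix, hr, B, Gus, 27, 5), (2, Helix, hr, B, Yan, 22, 18), (2, Helix, hr, B, Yan, 27, 5), (2, Helix, ops, F, Eve, 29, 14), (2, Helix, ops, F, Eve, 32, 1), (2, Helix, ops, F, Gus, 29, 14), (2, Helix, ops, F, Gus, 32, 1), (2, Helix, ops, F, Yan, 29, 14), (2, Helix, ops, F, Yan, 32, 1), (40, Orion, fin, A, Hal, 25, 31), (40, Orion, fin, A, Mo, 25, 31), (40, Orion, fin, A, Ned, 25, 31), (40, Orion, hr, B, Hal, 22, 18), (40, Orion, hr, B, Hal, 27, 5), (40, Orion, hr, B, Mo, 22, 18), (40, Orion, hr, B, Mo, 27, 5), (40, Orion, hr, B, Ned, 22, 18), (40, Orion, hr, B, Ned, 27, 5), (40, Orion, k1, A, Hal, 24, 20), (40, Orion, k1, A, Mo, 24, 20), (40, Orion, k1, A, Ned, 24, 20), (40, Orion, ops, F, Hal, 29, 14), (40, Orion, ops, F, Hal, 32, 1), (40, Orion, ops, F, Mo, 29, 14), (40, Orion, ops, F, Mo, 32, 1), (40, Orion, ops, F, Ned, 29, 14), (40, Orion, ops, F, Ned, 32, 1)}.
Filtering on sid > 36 leaves {(40, Orion, fin, A, Hal, 25, 31), (40, Orion, fin, A, Mo, 25, 31), (40, Orion, fin, A, Ned, 25, 31), (40, Orion, hr, B, Hal, 22, 18), (40, Orion, hr, B, Hal, 27, 5), (40, Orion, hr, B, Mo, 22, 18), (40, Orion, hr, B, Mo, 27, 5), (40, Orion, hr, B, Ned, 22, 18), (40, Orion, hr, B, Ned, 27, 5), (40, Orion, k1, A, Hal, 24, 20), (40, Orion, k1, A, Mo, 24, 20), (40, Orion, k1, A, Ned, 24, 20), (40, Orion, ops, F, Hal, 29, 14), (40, Orion, ops, F, Hal, 32, 1), (40, Orion, ops, F, Mo, 29, 14), (40, Orion, ops, F, Mo, 32, 1), (40, Orion, ops, F, Ned, 29, 14), (40, Orion, ops, F, Ned, 32, 1)}.
Projecting to grade, cid (14 duplicate(s) eliminated): {(A, fin), (A, k1), (B, hr), (F, ops)}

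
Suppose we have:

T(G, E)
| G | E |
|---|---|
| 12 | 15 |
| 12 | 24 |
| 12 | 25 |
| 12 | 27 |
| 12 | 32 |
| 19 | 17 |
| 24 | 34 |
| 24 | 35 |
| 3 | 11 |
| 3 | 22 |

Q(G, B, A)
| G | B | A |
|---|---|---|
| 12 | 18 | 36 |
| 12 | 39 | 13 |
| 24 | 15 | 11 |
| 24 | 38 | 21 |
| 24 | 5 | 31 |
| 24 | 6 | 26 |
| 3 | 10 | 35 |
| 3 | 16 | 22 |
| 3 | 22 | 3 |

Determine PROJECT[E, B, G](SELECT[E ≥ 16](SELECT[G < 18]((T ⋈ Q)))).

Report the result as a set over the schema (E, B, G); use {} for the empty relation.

{(22, 10, 3), (22, 16, 3), (22, 22, 3), (24, 18, 12), (24, 39, 12), (25, 18, 12), (25, 39, 12), (27, 18, 12), (27, 39, 12), (32, 18, 12), (32, 39, 12)}

T ⋈ Q (natural join on G): {(12, 15, 18, 36), (12, 15, 39, 13), (12, 24, 18, 36), (12, 24, 39, 13), (12, 25, 18, 36), (12, 25, 39, 13), (12, 27, 18, 36), (12, 27, 39, 13), (12, 32, 18, 36), (12, 32, 39, 13), (24, 34, 15, 11), (24, 34, 38, 21), (24, 34, 5, 31), (24, 34, 6, 26), (24, 35, 15, 11), (24, 35, 38, 21), (24, 35, 5, 31), (24, 35, 6, 26), (3, 11, 10, 35), (3, 11, 16, 22), (3, 11, 22, 3), (3, 22, 10, 35), (3, 22, 16, 22), (3, 22, 22, 3)}
σ[G < 18]: keep tuples satisfying G < 18 → {(12, 15, 18, 36), (12, 15, 39, 13), (12, 24, 18, 36), (12, 24, 39, 13), (12, 25, 18, 36), (12, 25, 39, 13), (12, 27, 18, 36), (12, 27, 39, 13), (12, 32, 18, 36), (12, 32, 39, 13), (3, 11, 10, 35), (3, 11, 16, 22), (3, 11, 22, 3), (3, 22, 10, 35), (3, 22, 16, 22), (3, 22, 22, 3)}
σ[E ≥ 16]: keep tuples satisfying E ≥ 16 → {(12, 24, 18, 36), (12, 24, 39, 13), (12, 25, 18, 36), (12, 25, 39, 13), (12, 27, 18, 36), (12, 27, 39, 13), (12, 32, 18, 36), (12, 32, 39, 13), (3, 22, 10, 35), (3, 22, 16, 22), (3, 22, 22, 3)}
Projecting to E, B, G: {(22, 10, 3), (22, 16, 3), (22, 22, 3), (24, 18, 12), (24, 39, 12), (25, 18, 12), (25, 39, 12), (27, 18, 12), (27, 39, 12), (32, 18, 12), (32, 39, 12)}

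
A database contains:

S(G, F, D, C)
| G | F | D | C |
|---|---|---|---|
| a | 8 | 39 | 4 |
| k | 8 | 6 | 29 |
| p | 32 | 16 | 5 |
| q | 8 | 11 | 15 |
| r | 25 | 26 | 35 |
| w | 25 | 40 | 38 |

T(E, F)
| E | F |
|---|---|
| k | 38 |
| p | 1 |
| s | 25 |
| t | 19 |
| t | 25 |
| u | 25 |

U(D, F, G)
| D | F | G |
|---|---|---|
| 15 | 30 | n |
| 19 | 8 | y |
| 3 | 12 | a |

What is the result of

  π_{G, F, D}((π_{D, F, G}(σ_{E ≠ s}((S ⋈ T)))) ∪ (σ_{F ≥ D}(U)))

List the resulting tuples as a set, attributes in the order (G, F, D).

{(a, 12, 3), (n, 30, 15), (r, 25, 26), (w, 25, 40)}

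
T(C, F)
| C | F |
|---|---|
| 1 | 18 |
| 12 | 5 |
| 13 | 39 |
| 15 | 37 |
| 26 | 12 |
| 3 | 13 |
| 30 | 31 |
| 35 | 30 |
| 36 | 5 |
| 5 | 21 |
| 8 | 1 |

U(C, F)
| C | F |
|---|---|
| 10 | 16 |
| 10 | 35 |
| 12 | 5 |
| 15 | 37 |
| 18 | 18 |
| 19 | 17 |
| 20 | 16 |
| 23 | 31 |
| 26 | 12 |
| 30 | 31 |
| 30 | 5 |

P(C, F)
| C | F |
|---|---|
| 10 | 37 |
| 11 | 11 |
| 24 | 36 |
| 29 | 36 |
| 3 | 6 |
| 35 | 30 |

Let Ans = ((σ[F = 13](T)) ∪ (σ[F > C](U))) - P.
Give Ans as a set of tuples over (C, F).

Selection F = 13: {(3, 13)}
Selection F > C: {(10, 16), (10, 35), (15, 37), (23, 31), (30, 31)}
Union: {(3, 13)} with {(10, 16), (10, 35), (15, 37), (23, 31), (30, 31)} → {(10, 16), (10, 35), (15, 37), (23, 31), (3, 13), (30, 31)}
Difference: {(10, 16), (10, 35), (15, 37), (23, 31), (3, 13), (30, 31)} with {(10, 37), (11, 11), (24, 36), (29, 36), (3, 6), (35, 30)} → {(10, 16), (10, 35), (15, 37), (23, 31), (3, 13), (30, 31)}

{(10, 16), (10, 35), (15, 37), (23, 31), (3, 13), (30, 31)}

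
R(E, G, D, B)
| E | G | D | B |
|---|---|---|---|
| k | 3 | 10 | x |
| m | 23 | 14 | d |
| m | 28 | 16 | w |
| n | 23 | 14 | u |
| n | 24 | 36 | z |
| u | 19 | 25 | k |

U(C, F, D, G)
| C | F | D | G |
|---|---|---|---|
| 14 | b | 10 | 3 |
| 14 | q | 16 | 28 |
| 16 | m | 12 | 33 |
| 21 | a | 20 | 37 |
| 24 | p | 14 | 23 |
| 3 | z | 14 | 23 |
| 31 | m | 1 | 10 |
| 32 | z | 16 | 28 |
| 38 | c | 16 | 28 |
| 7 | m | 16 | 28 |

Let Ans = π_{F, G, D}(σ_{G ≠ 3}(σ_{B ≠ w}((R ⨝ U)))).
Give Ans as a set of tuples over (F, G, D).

{(p, 23, 14), (z, 23, 14)}

Natural join on G, D: {(k, 3, 10, x, 14, b), (m, 23, 14, d, 24, p), (m, 23, 14, d, 3, z), (m, 28, 16, w, 14, q), (m, 28, 16, w, 32, z), (m, 28, 16, w, 38, c), (m, 28, 16, w, 7, m), (n, 23, 14, u, 24, p), (n, 23, 14, u, 3, z)}
Filtering on B ≠ w leaves {(k, 3, 10, x, 14, b), (m, 23, 14, d, 24, p), (m, 23, 14, d, 3, z), (n, 23, 14, u, 24, p), (n, 23, 14, u, 3, z)}.
Filtering on G ≠ 3 leaves {(m, 23, 14, d, 24, p), (m, 23, 14, d, 3, z), (n, 23, 14, u, 24, p), (n, 23, 14, u, 3, z)}.
π_{F, G, D} gives {(p, 23, 14), (z, 23, 14)} (2 duplicate(s) eliminated).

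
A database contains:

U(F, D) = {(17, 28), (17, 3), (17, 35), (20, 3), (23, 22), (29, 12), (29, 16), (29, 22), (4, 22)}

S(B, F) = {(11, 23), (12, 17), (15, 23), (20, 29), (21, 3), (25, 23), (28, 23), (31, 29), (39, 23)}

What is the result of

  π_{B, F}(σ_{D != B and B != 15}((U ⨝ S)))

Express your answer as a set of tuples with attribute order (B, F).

U ⋈ S (natural join on F): {(17, 28, 12), (17, 3, 12), (17, 35, 12), (23, 22, 11), (23, 22, 15), (23, 22, 25), (23, 22, 28), (23, 22, 39), (29, 12, 20), (29, 12, 31), (29, 16, 20), (29, 16, 31), (29, 22, 20), (29, 22, 31)}
Filtering on D != B and B != 15 leaves {(17, 28, 12), (17, 3, 12), (17, 35, 12), (23, 22, 11), (23, 22, 25), (23, 22, 28), (23, 22, 39), (29, 12, 20), (29, 12, 31), (29, 16, 20), (29, 16, 31), (29, 22, 20), (29, 22, 31)}.
Projecting to B, F (6 duplicate(s) eliminated): {(11, 23), (12, 17), (20, 29), (25, 23), (28, 23), (31, 29), (39, 23)}

{(11, 23), (12, 17), (20, 29), (25, 23), (28, 23), (31, 29), (39, 23)}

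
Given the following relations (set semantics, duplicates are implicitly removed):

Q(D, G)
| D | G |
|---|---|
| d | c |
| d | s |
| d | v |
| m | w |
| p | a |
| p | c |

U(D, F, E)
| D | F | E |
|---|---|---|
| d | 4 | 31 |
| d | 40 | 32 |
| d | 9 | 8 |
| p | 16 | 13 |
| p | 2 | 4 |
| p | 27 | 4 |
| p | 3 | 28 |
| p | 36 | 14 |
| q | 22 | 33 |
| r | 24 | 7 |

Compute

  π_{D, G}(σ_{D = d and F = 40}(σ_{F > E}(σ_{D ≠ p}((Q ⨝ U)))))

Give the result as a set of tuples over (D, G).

Natural join on D: {(d, c, 4, 31), (d, c, 40, 32), (d, c, 9, 8), (d, s, 4, 31), (d, s, 40, 32), (d, s, 9, 8), (d, v, 4, 31), (d, v, 40, 32), (d, v, 9, 8), (p, a, 16, 13), (p, a, 2, 4), (p, a, 27, 4), (p, a, 3, 28), (p, a, 36, 14), (p, c, 16, 13), (p, c, 2, 4), (p, c, 27, 4), (p, c, 3, 28), (p, c, 36, 14)}
Selection D ≠ p: {(d, c, 4, 31), (d, c, 40, 32), (d, c, 9, 8), (d, s, 4, 31), (d, s, 40, 32), (d, s, 9, 8), (d, v, 4, 31), (d, v, 40, 32), (d, v, 9, 8)}
Selection F > E: {(d, c, 40, 32), (d, c, 9, 8), (d, s, 40, 32), (d, s, 9, 8), (d, v, 40, 32), (d, v, 9, 8)}
Selection D = d and F = 40: {(d, c, 40, 32), (d, s, 40, 32), (d, v, 40, 32)}
π_{D, G} gives {(d, c), (d, s), (d, v)}.

{(d, c), (d, s), (d, v)}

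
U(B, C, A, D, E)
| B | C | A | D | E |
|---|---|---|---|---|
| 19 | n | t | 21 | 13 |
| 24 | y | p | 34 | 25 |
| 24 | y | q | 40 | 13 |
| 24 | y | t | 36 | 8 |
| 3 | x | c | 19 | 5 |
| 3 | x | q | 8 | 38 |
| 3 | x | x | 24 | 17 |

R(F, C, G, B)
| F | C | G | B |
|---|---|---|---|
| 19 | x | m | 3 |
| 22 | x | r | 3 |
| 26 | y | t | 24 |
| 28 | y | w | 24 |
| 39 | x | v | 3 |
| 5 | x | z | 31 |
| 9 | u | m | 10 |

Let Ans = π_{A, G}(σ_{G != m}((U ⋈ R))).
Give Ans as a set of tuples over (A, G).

{(c, r), (c, v), (p, t), (p, w), (q, r), (q, t), (q, v), (q, w), (t, t), (t, w), (x, r), (x, v)}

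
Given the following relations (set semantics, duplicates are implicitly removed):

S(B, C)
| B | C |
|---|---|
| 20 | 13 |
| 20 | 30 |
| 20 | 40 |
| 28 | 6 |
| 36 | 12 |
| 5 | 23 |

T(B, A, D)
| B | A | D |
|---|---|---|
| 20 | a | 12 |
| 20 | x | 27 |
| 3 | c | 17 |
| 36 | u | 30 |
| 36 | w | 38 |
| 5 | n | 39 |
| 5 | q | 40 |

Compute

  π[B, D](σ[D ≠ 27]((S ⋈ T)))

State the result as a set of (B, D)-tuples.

S ⋈ T (natural join on B): {(20, 13, a, 12), (20, 13, x, 27), (20, 30, a, 12), (20, 30, x, 27), (20, 40, a, 12), (20, 40, x, 27), (36, 12, u, 30), (36, 12, w, 38), (5, 23, n, 39), (5, 23, q, 40)}
Apply σ_{D ≠ 27}; surviving tuples: {(20, 13, a, 12), (20, 30, a, 12), (20, 40, a, 12), (36, 12, u, 30), (36, 12, w, 38), (5, 23, n, 39), (5, 23, q, 40)}
Keep only column(s) B, D (2 duplicate(s) eliminated): {(20, 12), (36, 30), (36, 38), (5, 39), (5, 40)}

{(20, 12), (36, 30), (36, 38), (5, 39), (5, 40)}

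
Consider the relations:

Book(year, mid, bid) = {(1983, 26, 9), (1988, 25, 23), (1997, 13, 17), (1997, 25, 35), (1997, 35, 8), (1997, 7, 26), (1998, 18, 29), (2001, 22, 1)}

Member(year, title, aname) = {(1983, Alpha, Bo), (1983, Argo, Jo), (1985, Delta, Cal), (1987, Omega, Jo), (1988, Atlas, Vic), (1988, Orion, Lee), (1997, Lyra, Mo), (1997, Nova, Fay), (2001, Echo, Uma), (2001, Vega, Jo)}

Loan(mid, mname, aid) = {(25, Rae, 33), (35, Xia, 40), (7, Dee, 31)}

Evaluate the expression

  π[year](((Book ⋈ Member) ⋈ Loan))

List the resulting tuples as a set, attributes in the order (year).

Book ⋈ Member (natural join on year): {(1983, 26, 9, Alpha, Bo), (1983, 26, 9, Argo, Jo), (1988, 25, 23, Atlas, Vic), (1988, 25, 23, Orion, Lee), (1997, 13, 17, Lyra, Mo), (1997, 13, 17, Nova, Fay), (1997, 25, 35, Lyra, Mo), (1997, 25, 35, Nova, Fay), (1997, 35, 8, Lyra, Mo), (1997, 35, 8, Nova, Fay), (1997, 7, 26, Lyra, Mo), (1997, 7, 26, Nova, Fay), (2001, 22, 1, Echo, Uma), (2001, 22, 1, Vega, Jo)}
(Book ⋈ Member) ⋈ Loan (natural join on mid): {(1988, 25, 23, Atlas, Vic, Rae, 33), (1988, 25, 23, Orion, Lee, Rae, 33), (1997, 25, 35, Lyra, Mo, Rae, 33), (1997, 25, 35, Nova, Fay, Rae, 33), (1997, 35, 8, Lyra, Mo, Xia, 40), (1997, 35, 8, Nova, Fay, Xia, 40), (1997, 7, 26, Lyra, Mo, Dee, 31), (1997, 7, 26, Nova, Fay, Dee, 31)}
π_{year} gives {1988, 1997} (6 duplicate(s) eliminated).

{1988, 1997}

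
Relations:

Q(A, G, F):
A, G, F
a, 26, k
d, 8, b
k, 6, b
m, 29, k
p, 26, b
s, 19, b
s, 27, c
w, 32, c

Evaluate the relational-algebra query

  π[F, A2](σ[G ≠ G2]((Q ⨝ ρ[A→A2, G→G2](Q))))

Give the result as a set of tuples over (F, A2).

{(b, d), (b, k), (b, p), (b, s), (c, s), (c, w), (k, a), (k, m)}

ρ[A→A2, G→G2]: schema becomes (A2, G2, F); tuples unchanged.
Q ⋈ ρ[A→A2, G→G2](Q) (natural join on F): {(a, 26, k, a, 26), (a, 26, k, m, 29), (d, 8, b, d, 8), (d, 8, b, k, 6), (d, 8, b, p, 26), (d, 8, b, s, 19), (k, 6, b, d, 8), (k, 6, b, k, 6), (k, 6, b, p, 26), (k, 6, b, s, 19), (m, 29, k, a, 26), (m, 29, k, m, 29), (p, 26, b, d, 8), (p, 26, b, k, 6), (p, 26, b, p, 26), (p, 26, b, s, 19), (s, 19, b, d, 8), (s, 19, b, k, 6), (s, 19, b, p, 26), (s, 19, b, s, 19), (s, 27, c, s, 27), (s, 27, c, w, 32), (w, 32, c, s, 27), (w, 32, c, w, 32)}
Apply σ_{G ≠ G2}; surviving tuples: {(a, 26, k, m, 29), (d, 8, b, k, 6), (d, 8, b, p, 26), (d, 8, b, s, 19), (k, 6, b, d, 8), (k, 6, b, p, 26), (k, 6, b, s, 19), (m, 29, k, a, 26), (p, 26, b, d, 8), (p, 26, b, k, 6), (p, 26, b, s, 19), (s, 19, b, d, 8), (s, 19, b, k, 6), (s, 19, b, p, 26), (s, 27, c, w, 32), (w, 32, c, s, 27)}
π[F, A2]: project onto (F, A2) (8 duplicate(s) eliminated) → {(b, d), (b, k), (b, p), (b, s), (c, s), (c, w), (k, a), (k, m)}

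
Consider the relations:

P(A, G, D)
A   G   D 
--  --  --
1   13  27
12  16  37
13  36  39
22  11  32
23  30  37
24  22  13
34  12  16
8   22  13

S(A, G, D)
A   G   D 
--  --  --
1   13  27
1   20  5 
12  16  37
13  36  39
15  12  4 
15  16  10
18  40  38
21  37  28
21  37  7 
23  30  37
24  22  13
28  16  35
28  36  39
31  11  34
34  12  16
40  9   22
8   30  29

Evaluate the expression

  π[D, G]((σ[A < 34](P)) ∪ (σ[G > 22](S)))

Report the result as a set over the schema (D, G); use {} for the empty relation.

Selection A < 34: {(1, 13, 27), (12, 16, 37), (13, 36, 39), (22, 11, 32), (23, 30, 37), (24, 22, 13), (8, 22, 13)}
Selection G > 22: {(13, 36, 39), (18, 40, 38), (21, 37, 28), (21, 37, 7), (23, 30, 37), (28, 36, 39), (8, 30, 29)}
Union: {(1, 13, 27), (12, 16, 37), (13, 36, 39), (22, 11, 32), (23, 30, 37), (24, 22, 13), (8, 22, 13)} with {(13, 36, 39), (18, 40, 38), (21, 37, 28), (21, 37, 7), (23, 30, 37), (28, 36, 39), (8, 30, 29)} → {(1, 13, 27), (12, 16, 37), (13, 36, 39), (18, 40, 38), (21, 37, 28), (21, 37, 7), (22, 11, 32), (23, 30, 37), (24, 22, 13), (28, 36, 39), (8, 22, 13), (8, 30, 29)}
Projecting to D, G (2 duplicate(s) eliminated): {(13, 22), (27, 13), (28, 37), (29, 30), (32, 11), (37, 16), (37, 30), (38, 40), (39, 36), (7, 37)}

{(13, 22), (27, 13), (28, 37), (29, 30), (32, 11), (37, 16), (37, 30), (38, 40), (39, 36), (7, 37)}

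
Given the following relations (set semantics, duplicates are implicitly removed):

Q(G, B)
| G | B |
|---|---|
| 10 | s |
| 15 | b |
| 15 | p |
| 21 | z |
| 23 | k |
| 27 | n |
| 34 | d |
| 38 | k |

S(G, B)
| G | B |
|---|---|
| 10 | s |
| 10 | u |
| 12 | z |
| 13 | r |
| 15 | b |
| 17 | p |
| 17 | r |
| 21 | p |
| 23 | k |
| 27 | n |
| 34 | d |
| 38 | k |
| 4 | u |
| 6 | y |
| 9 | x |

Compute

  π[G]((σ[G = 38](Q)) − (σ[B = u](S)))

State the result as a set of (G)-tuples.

σ[G = 38]: keep tuples satisfying G = 38 → {(38, k)}
σ[B = u]: keep tuples satisfying B = u → {(10, u), (4, u)}
Difference: {(38, k)} with {(10, u), (4, u)} → {(38, k)}
Keep only column(s) G: {38}

{38}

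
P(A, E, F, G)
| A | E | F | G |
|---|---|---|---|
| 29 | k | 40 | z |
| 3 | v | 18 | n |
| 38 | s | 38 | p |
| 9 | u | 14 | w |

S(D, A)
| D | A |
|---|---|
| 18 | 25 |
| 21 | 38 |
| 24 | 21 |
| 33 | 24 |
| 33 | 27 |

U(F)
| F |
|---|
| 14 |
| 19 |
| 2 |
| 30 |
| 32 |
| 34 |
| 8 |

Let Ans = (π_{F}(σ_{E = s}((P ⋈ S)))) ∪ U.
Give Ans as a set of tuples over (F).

{14, 19, 2, 30, 32, 34, 38, 8}

P ⋈ S (natural join on A): {(38, s, 38, p, 21)}
σ[E = s]: keep tuples satisfying E = s → {(38, s, 38, p, 21)}
Keep only column(s) F: {38}
Set union of the two operands is {14, 19, 2, 30, 32, 34, 38, 8}.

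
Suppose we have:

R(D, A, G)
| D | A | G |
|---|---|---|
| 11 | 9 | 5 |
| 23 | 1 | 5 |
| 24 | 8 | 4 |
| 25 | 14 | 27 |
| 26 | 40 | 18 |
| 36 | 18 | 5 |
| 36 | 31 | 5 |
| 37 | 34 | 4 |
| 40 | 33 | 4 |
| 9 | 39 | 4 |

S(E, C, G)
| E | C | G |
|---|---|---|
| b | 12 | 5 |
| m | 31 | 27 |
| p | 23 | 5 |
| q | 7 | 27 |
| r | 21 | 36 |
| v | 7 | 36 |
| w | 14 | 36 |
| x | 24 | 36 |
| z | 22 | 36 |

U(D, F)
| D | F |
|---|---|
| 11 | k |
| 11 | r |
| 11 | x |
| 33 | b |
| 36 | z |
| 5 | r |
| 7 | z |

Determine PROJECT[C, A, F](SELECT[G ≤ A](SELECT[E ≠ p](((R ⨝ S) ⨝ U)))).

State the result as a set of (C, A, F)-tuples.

{(12, 18, z), (12, 31, z), (12, 9, k), (12, 9, r), (12, 9, x)}

R ⋈ S (natural join on G): {(11, 9, 5, b, 12), (11, 9, 5, p, 23), (23, 1, 5, b, 12), (23, 1, 5, p, 23), (25, 14, 27, m, 31), (25, 14, 27, q, 7), (36, 18, 5, b, 12), (36, 18, 5, p, 23), (36, 31, 5, b, 12), (36, 31, 5, p, 23)}
(R ⨝ S) ⋈ U (natural join on D): {(11, 9, 5, b, 12, k), (11, 9, 5, b, 12, r), (11, 9, 5, b, 12, x), (11, 9, 5, p, 23, k), (11, 9, 5, p, 23, r), (11, 9, 5, p, 23, x), (36, 18, 5, b, 12, z), (36, 18, 5, p, 23, z), (36, 31, 5, b, 12, z), (36, 31, 5, p, 23, z)}
Apply σ_{E ≠ p}; surviving tuples: {(11, 9, 5, b, 12, k), (11, 9, 5, b, 12, r), (11, 9, 5, b, 12, x), (36, 18, 5, b, 12, z), (36, 31, 5, b, 12, z)}
Apply σ_{G ≤ A}; surviving tuples: {(11, 9, 5, b, 12, k), (11, 9, 5, b, 12, r), (11, 9, 5, b, 12, x), (36, 18, 5, b, 12, z), (36, 31, 5, b, 12, z)}
π_{C, A, F} gives {(12, 18, z), (12, 31, z), (12, 9, k), (12, 9, r), (12, 9, x)}.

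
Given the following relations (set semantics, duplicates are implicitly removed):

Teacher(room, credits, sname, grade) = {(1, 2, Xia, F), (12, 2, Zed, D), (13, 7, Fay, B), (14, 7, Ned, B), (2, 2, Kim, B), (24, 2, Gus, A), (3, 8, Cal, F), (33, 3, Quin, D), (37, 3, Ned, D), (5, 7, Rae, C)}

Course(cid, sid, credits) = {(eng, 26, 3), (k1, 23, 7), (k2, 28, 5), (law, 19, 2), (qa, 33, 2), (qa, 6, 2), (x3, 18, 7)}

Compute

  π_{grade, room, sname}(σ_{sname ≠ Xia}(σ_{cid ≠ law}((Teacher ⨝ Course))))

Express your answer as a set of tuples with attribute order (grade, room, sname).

Joining Teacher and Course on credits yields {(1, 2, Xia, F, law, 19), (1, 2, Xia, F, qa, 33), (1, 2, Xia, F, qa, 6), (12, 2, Zed, D, law, 19), (12, 2, Zed, D, qa, 33), (12, 2, Zed, D, qa, 6), (13, 7, Fay, B, k1, 23), (13, 7, Fay, B, x3, 18), (14, 7, Ned, B, k1, 23), (14, 7, Ned, B, x3, 18), (2, 2, Kim, B, law, 19), (2, 2, Kim, B, qa, 33), (2, 2, Kim, B, qa, 6), (24, 2, Gus, A, law, 19), (24, 2, Gus, A, qa, 33), (24, 2, Gus, A, qa, 6), (33, 3, Quin, D, eng, 26), (37, 3, Ned, D, eng, 26), (5, 7, Rae, C, k1, 23), (5, 7, Rae, C, x3, 18)}.
Apply σ_{cid ≠ law}; surviving tuples: {(1, 2, Xia, F, qa, 33), (1, 2, Xia, F, qa, 6), (12, 2, Zed, D, qa, 33), (12, 2, Zed, D, qa, 6), (13, 7, Fay, B, k1, 23), (13, 7, Fay, B, x3, 18), (14, 7, Ned, B, k1, 23), (14, 7, Ned, B, x3, 18), (2, 2, Kim, B, qa, 33), (2, 2, Kim, B, qa, 6), (24, 2, Gus, A, qa, 33), (24, 2, Gus, A, qa, 6), (33, 3, Quin, D, eng, 26), (37, 3, Ned, D, eng, 26), (5, 7, Rae, C, k1, 23), (5, 7, Rae, C, x3, 18)}
Apply σ_{sname ≠ Xia}; surviving tuples: {(12, 2, Zed, D, qa, 33), (12, 2, Zed, D, qa, 6), (13, 7, Fay, B, k1, 23), (13, 7, Fay, B, x3, 18), (14, 7, Ned, B, k1, 23), (14, 7, Ned, B, x3, 18), (2, 2, Kim, B, qa, 33), (2, 2, Kim, B, qa, 6), (24, 2, Gus, A, qa, 33), (24, 2, Gus, A, qa, 6), (33, 3, Quin, D, eng, 26), (37, 3, Ned, D, eng, 26), (5, 7, Rae, C, k1, 23), (5, 7, Rae, C, x3, 18)}
π[grade, room, sname]: project onto (grade, room, sname) (6 duplicate(s) eliminated) → {(A, 24, Gus), (B, 13, Fay), (B, 14, Ned), (B, 2, Kim), (C, 5, Rae), (D, 12, Zed), (D, 33, Quin), (D, 37, Ned)}

{(A, 24, Gus), (B, 13, Fay), (B, 14, Ned), (B, 2, Kim), (C, 5, Rae), (D, 12, Zed), (D, 33, Quin), (D, 37, Ned)}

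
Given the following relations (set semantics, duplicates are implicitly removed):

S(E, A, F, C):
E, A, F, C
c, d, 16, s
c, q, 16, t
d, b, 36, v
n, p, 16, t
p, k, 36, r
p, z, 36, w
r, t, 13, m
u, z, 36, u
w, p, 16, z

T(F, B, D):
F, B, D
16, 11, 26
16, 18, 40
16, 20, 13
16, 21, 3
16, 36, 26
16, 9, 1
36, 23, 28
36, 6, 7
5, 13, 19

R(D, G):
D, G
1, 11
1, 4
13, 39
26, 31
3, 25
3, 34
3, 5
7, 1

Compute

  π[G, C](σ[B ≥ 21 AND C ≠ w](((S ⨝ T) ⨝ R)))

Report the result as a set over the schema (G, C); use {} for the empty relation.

{(25, s), (25, t), (25, z), (31, s), (31, t), (31, z), (34, s), (34, t), (34, z), (5, s), (5, t), (5, z)}

Joining S and T on F yields {(c, d, 16, s, 11, 26), (c, d, 16, s, 18, 40), (c, d, 16, s, 20, 13), (c, d, 16, s, 21, 3), (c, d, 16, s, 36, 26), (c, d, 16, s, 9, 1), (c, q, 16, t, 11, 26), (c, q, 16, t, 18, 40), (c, q, 16, t, 20, 13), (c, q, 16, t, 21, 3), (c, q, 16, t, 36, 26), (c, q, 16, t, 9, 1), (d, b, 36, v, 23, 28), (d, b, 36, v, 6, 7), (n, p, 16, t, 11, 26), (n, p, 16, t, 18, 40), (n, p, 16, t, 20, 13), (n, p, 16, t, 21, 3), (n, p, 16, t, 36, 26), (n, p, 16, t, 9, 1), (p, k, 36, r, 23, 28), (p, k, 36, r, 6, 7), (p, z, 36, w, 23, 28), (p, z, 36, w, 6, 7), (u, z, 36, u, 23, 28), (u, z, 36, u, 6, 7), (w, p, 16, z, 11, 26), (w, p, 16, z, 18, 40), (w, p, 16, z, 20, 13), (w, p, 16, z, 21, 3), (w, p, 16, z, 36, 26), (w, p, 16, z, 9, 1)}.
Joining (S ⨝ T) and R on D yields {(c, d, 16, s, 11, 26, 31), (c, d, 16, s, 20, 13, 39), (c, d, 16, s, 21, 3, 25), (c, d, 16, s, 21, 3, 34), (c, d, 16, s, 21, 3, 5), (c, d, 16, s, 36, 26, 31), (c, d, 16, s, 9, 1, 11), (c, d, 16, s, 9, 1, 4), (c, q, 16, t, 11, 26, 31), (c, q, 16, t, 20, 13, 39), (c, q, 16, t, 21, 3, 25), (c, q, 16, t, 21, 3, 34), (c, q, 16, t, 21, 3, 5), (c, q, 16, t, 36, 26, 31), (c, q, 16, t, 9, 1, 11), (c, q, 16, t, 9, 1, 4), (d, b, 36, v, 6, 7, 1), (n, p, 16, t, 11, 26, 31), (n, p, 16, t, 20, 13, 39), (n, p, 16, t, 21, 3, 25), (n, p, 16, t, 21, 3, 34), (n, p, 16, t, 21, 3, 5), (n, p, 16, t, 36, 26, 31), (n, p, 16, t, 9, 1, 11), (n, p, 16, t, 9, 1, 4), (p, k, 36, r, 6, 7, 1), (p, z, 36, w, 6, 7, 1), (u, z, 36, u, 6, 7, 1), (w, p, 16, z, 11, 26, 31), (w, p, 16, z, 20, 13, 39), (w, p, 16, z, 21, 3, 25), (w, p, 16, z, 21, 3, 34), (w, p, 16, z, 21, 3, 5), (w, p, 16, z, 36, 26, 31), (w, p, 16, z, 9, 1, 11), (w, p, 16, z, 9, 1, 4)}.
Filtering on B ≥ 21 AND C ≠ w leaves {(c, d, 16, s, 21, 3, 25), (c, d, 16, s, 21, 3, 34), (c, d, 16, s, 21, 3, 5), (c, d, 16, s, 36, 26, 31), (c, q, 16, t, 21, 3, 25), (c, q, 16, t, 21, 3, 34), (c, q, 16, t, 21, 3, 5), (c, q, 16, t, 36, 26, 31), (n, p, 16, t, 21, 3, 25), (n, p, 16, t, 21, 3, 34), (n, p, 16, t, 21, 3, 5), (n, p, 16, t, 36, 26, 31), (w, p, 16, z, 21, 3, 25), (w, p, 16, z, 21, 3, 34), (w, p, 16, z, 21, 3, 5), (w, p, 16, z, 36, 26, 31)}.
Keep only column(s) G, C (4 duplicate(s) eliminated): {(25, s), (25, t), (25, z), (31, s), (31, t), (31, z), (34, s), (34, t), (34, z), (5, s), (5, t), (5, z)}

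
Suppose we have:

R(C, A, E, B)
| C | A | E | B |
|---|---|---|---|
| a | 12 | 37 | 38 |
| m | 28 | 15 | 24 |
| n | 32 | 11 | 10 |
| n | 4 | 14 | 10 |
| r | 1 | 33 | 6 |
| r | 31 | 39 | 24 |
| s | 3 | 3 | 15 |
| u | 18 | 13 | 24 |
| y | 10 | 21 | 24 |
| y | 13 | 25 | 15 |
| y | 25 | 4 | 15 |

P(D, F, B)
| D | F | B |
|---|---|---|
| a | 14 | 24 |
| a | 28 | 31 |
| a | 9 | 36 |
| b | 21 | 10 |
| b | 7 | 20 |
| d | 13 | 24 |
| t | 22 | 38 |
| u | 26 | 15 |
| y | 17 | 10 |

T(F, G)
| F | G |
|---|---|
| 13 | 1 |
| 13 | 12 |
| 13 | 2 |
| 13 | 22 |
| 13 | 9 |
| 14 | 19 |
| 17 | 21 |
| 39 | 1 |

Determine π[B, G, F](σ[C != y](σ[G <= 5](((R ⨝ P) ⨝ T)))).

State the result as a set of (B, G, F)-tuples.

Joining R and P on B yields {(a, 12, 37, 38, t, 22), (m, 28, 15, 24, a, 14), (m, 28, 15, 24, d, 13), (n, 32, 11, 10, b, 21), (n, 32, 11, 10, y, 17), (n, 4, 14, 10, b, 21), (n, 4, 14, 10, y, 17), (r, 31, 39, 24, a, 14), (r, 31, 39, 24, d, 13), (s, 3, 3, 15, u, 26), (u, 18, 13, 24, a, 14), (u, 18, 13, 24, d, 13), (y, 10, 21, 24, a, 14), (y, 10, 21, 24, d, 13), (y, 13, 25, 15, u, 26), (y, 25, 4, 15, u, 26)}.
Joining (R ⨝ P) and T on F yields {(m, 28, 15, 24, a, 14, 19), (m, 28, 15, 24, d, 13, 1), (m, 28, 15, 24, d, 13, 12), (m, 28, 15, 24, d, 13, 2), (m, 28, 15, 24, d, 13, 22), (m, 28, 15, 24, d, 13, 9), (n, 32, 11, 10, y, 17, 21), (n, 4, 14, 10, y, 17, 21), (r, 31, 39, 24, a, 14, 19), (r, 31, 39, 24, d, 13, 1), (r, 31, 39, 24, d, 13, 12), (r, 31, 39, 24, d, 13, 2), (r, 31, 39, 24, d, 13, 22), (r, 31, 39, 24, d, 13, 9), (u, 18, 13, 24, a, 14, 19), (u, 18, 13, 24, d, 13, 1), (u, 18, 13, 24, d, 13, 12), (u, 18, 13, 24, d, 13, 2), (u, 18, 13, 24, d, 13, 22), (u, 18, 13, 24, d, 13, 9), (y, 10, 21, 24, a, 14, 19), (y, 10, 21, 24, d, 13, 1), (y, 10, 21, 24, d, 13, 12), (y, 10, 21, 24, d, 13, 2), (y, 10, 21, 24, d, 13, 22), (y, 10, 21, 24, d, 13, 9)}.
Apply σ_{G <= 5}; surviving tuples: {(m, 28, 15, 24, d, 13, 1), (m, 28, 15, 24, d, 13, 2), (r, 31, 39, 24, d, 13, 1), (r, 31, 39, 24, d, 13, 2), (u, 18, 13, 24, d, 13, 1), (u, 18, 13, 24, d, 13, 2), (y, 10, 21, 24, d, 13, 1), (y, 10, 21, 24, d, 13, 2)}
Apply σ_{C != y}; surviving tuples: {(m, 28, 15, 24, d, 13, 1), (m, 28, 15, 24, d, 13, 2), (r, 31, 39, 24, d, 13, 1), (r, 31, 39, 24, d, 13, 2), (u, 18, 13, 24, d, 13, 1), (u, 18, 13, 24, d, 13, 2)}
Keep only column(s) B, G, F (4 duplicate(s) eliminated): {(24, 1, 13), (24, 2, 13)}

{(24, 1, 13), (24, 2, 13)}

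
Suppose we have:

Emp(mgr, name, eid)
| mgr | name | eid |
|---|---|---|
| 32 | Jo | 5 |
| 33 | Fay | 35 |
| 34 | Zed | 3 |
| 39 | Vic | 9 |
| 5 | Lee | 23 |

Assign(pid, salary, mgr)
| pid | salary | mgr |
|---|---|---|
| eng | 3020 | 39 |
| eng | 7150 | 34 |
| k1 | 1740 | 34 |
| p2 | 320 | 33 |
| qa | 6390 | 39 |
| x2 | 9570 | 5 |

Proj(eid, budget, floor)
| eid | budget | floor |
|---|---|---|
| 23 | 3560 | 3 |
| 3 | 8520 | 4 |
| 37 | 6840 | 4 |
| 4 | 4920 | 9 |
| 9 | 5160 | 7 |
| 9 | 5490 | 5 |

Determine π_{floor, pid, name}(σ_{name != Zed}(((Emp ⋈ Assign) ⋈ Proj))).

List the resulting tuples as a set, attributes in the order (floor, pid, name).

{(3, x2, Lee), (5, eng, Vic), (5, qa, Vic), (7, eng, Vic), (7, qa, Vic)}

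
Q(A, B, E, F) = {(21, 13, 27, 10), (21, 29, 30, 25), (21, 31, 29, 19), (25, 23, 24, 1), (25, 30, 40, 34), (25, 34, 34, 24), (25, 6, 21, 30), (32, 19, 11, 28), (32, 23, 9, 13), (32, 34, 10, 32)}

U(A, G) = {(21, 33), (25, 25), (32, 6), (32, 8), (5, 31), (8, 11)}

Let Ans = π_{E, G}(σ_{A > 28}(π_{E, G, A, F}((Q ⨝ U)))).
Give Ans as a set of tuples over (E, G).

Natural join on A: {(21, 13, 27, 10, 33), (21, 29, 30, 25, 33), (21, 31, 29, 19, 33), (25, 23, 24, 1, 25), (25, 30, 40, 34, 25), (25, 34, 34, 24, 25), (25, 6, 21, 30, 25), (32, 19, 11, 28, 6), (32, 19, 11, 28, 8), (32, 23, 9, 13, 6), (32, 23, 9, 13, 8), (32, 34, 10, 32, 6), (32, 34, 10, 32, 8)}
Keep only column(s) E, G, A, F: {(10, 6, 32, 32), (10, 8, 32, 32), (11, 6, 32, 28), (11, 8, 32, 28), (21, 25, 25, 30), (24, 25, 25, 1), (27, 33, 21, 10), (29, 33, 21, 19), (30, 33, 21, 25), (34, 25, 25, 24), (40, 25, 25, 34), (9, 6, 32, 13), (9, 8, 32, 13)}
Apply σ_{A > 28}; surviving tuples: {(10, 6, 32, 32), (10, 8, 32, 32), (11, 6, 32, 28), (11, 8, 32, 28), (9, 6, 32, 13), (9, 8, 32, 13)}
Keep only column(s) E, G: {(10, 6), (10, 8), (11, 6), (11, 8), (9, 6), (9, 8)}

{(10, 6), (10, 8), (11, 6), (11, 8), (9, 6), (9, 8)}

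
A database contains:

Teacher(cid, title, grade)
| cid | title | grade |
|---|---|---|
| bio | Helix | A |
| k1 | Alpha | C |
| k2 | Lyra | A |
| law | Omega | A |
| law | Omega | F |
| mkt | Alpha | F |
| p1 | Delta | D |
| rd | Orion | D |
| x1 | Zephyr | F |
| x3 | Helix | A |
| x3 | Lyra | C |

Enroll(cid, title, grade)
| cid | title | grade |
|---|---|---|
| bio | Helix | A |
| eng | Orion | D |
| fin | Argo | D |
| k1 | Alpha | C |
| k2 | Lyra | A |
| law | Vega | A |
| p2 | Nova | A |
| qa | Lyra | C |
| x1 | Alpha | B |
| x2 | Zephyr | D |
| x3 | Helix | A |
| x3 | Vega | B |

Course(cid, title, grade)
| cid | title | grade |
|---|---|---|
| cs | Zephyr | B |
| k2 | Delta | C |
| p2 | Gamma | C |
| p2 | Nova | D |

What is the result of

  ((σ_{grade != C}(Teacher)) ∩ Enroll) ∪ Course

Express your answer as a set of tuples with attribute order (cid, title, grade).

{(bio, Helix, A), (cs, Zephyr, B), (k2, Delta, C), (k2, Lyra, A), (p2, Gamma, C), (p2, Nova, D), (x3, Helix, A)}

Selection grade != C: {(bio, Helix, A), (k2, Lyra, A), (law, Omega, A), (law, Omega, F), (mkt, Alpha, F), (p1, Delta, D), (rd, Orion, D), (x1, Zephyr, F), (x3, Helix, A)}
Intersection: {(bio, Helix, A), (k2, Lyra, A), (law, Omega, A), (law, Omega, F), (mkt, Alpha, F), (p1, Delta, D), (rd, Orion, D), (x1, Zephyr, F), (x3, Helix, A)} with {(bio, Helix, A), (eng, Orion, D), (fin, Argo, D), (k1, Alpha, C), (k2, Lyra, A), (law, Vega, A), (p2, Nova, A), (qa, Lyra, C), (x1, Alpha, B), (x2, Zephyr, D), (x3, Helix, A), (x3, Vega, B)} → {(bio, Helix, A), (k2, Lyra, A), (x3, Helix, A)}
Union: {(bio, Helix, A), (k2, Lyra, A), (x3, Helix, A)} with {(cs, Zephyr, B), (k2, Delta, C), (p2, Gamma, C), (p2, Nova, D)} → {(bio, Helix, A), (cs, Zephyr, B), (k2, Delta, C), (k2, Lyra, A), (p2, Gamma, C), (p2, Nova, D), (x3, Helix, A)}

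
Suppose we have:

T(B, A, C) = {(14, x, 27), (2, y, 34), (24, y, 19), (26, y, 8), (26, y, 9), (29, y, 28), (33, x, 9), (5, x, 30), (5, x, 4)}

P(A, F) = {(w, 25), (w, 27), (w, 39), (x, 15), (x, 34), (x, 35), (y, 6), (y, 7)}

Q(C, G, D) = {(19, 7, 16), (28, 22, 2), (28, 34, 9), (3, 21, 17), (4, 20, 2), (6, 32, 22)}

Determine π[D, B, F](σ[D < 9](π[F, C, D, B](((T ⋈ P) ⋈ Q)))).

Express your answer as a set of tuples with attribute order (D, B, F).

Natural join on A: {(14, x, 27, 15), (14, x, 27, 34), (14, x, 27, 35), (2, y, 34, 6), (2, y, 34, 7), (24, y, 19, 6), (24, y, 19, 7), (26, y, 8, 6), (26, y, 8, 7), (26, y, 9, 6), (26, y, 9, 7), (29, y, 28, 6), (29, y, 28, 7), (33, x, 9, 15), (33, x, 9, 34), (33, x, 9, 35), (5, x, 30, 15), (5, x, 30, 34), (5, x, 30, 35), (5, x, 4, 15), (5, x, 4, 34), (5, x, 4, 35)}
Natural join on C: {(24, y, 19, 6, 7, 16), (24, y, 19, 7, 7, 16), (29, y, 28, 6, 22, 2), (29, y, 28, 6, 34, 9), (29, y, 28, 7, 22, 2), (29, y, 28, 7, 34, 9), (5, x, 4, 15, 20, 2), (5, x, 4, 34, 20, 2), (5, x, 4, 35, 20, 2)}
π[F, C, D, B]: project onto (F, C, D, B) → {(15, 4, 2, 5), (34, 4, 2, 5), (35, 4, 2, 5), (6, 19, 16, 24), (6, 28, 2, 29), (6, 28, 9, 29), (7, 19, 16, 24), (7, 28, 2, 29), (7, 28, 9, 29)}
σ[D < 9]: keep tuples satisfying D < 9 → {(15, 4, 2, 5), (34, 4, 2, 5), (35, 4, 2, 5), (6, 28, 2, 29), (7, 28, 2, 29)}
π[D, B, F]: project onto (D, B, F) → {(2, 29, 6), (2, 29, 7), (2, 5, 15), (2, 5, 34), (2, 5, 35)}

{(2, 29, 6), (2, 29, 7), (2, 5, 15), (2, 5, 34), (2, 5, 35)}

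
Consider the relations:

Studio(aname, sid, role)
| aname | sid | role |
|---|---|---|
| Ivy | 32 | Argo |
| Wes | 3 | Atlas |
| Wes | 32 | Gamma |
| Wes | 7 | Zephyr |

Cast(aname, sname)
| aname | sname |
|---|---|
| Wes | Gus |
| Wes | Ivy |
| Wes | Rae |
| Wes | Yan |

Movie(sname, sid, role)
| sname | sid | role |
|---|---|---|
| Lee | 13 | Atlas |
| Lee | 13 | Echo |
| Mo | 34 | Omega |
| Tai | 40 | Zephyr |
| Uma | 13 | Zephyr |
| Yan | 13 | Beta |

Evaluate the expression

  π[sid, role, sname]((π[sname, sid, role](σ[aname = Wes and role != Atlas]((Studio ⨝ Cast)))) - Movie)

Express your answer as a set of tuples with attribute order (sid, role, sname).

{(32, Gamma, Gus), (32, Gamma, Ivy), (32, Gamma, Rae), (32, Gamma, Yan), (7, Zephyr, Gus), (7, Zephyr, Ivy), (7, Zephyr, Rae), (7, Zephyr, Yan)}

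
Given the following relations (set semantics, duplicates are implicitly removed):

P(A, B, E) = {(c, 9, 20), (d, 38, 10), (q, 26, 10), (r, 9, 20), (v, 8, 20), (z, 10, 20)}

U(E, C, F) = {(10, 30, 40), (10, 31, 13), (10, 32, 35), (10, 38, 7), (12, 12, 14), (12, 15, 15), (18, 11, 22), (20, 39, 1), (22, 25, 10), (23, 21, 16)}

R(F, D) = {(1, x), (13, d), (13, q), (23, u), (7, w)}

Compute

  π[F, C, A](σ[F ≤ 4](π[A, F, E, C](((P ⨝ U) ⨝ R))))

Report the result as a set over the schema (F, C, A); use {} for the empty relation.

{(1, 39, c), (1, 39, r), (1, 39, v), (1, 39, z)}

P ⋈ U (natural join on E): {(c, 9, 20, 39, 1), (d, 38, 10, 30, 40), (d, 38, 10, 31, 13), (d, 38, 10, 32, 35), (d, 38, 10, 38, 7), (q, 26, 10, 30, 40), (q, 26, 10, 31, 13), (q, 26, 10, 32, 35), (q, 26, 10, 38, 7), (r, 9, 20, 39, 1), (v, 8, 20, 39, 1), (z, 10, 20, 39, 1)}
(P ⨝ U) ⋈ R (natural join on F): {(c, 9, 20, 39, 1, x), (d, 38, 10, 31, 13, d), (d, 38, 10, 31, 13, q), (d, 38, 10, 38, 7, w), (q, 26, 10, 31, 13, d), (q, 26, 10, 31, 13, q), (q, 26, 10, 38, 7, w), (r, 9, 20, 39, 1, x), (v, 8, 20, 39, 1, x), (z, 10, 20, 39, 1, x)}
Projecting to A, F, E, C (2 duplicate(s) eliminated): {(c, 1, 20, 39), (d, 13, 10, 31), (d, 7, 10, 38), (q, 13, 10, 31), (q, 7, 10, 38), (r, 1, 20, 39), (v, 1, 20, 39), (z, 1, 20, 39)}
σ[F ≤ 4]: keep tuples satisfying F ≤ 4 → {(c, 1, 20, 39), (r, 1, 20, 39), (v, 1, 20, 39), (z, 1, 20, 39)}
Projecting to F, C, A: {(1, 39, c), (1, 39, r), (1, 39, v), (1, 39, z)}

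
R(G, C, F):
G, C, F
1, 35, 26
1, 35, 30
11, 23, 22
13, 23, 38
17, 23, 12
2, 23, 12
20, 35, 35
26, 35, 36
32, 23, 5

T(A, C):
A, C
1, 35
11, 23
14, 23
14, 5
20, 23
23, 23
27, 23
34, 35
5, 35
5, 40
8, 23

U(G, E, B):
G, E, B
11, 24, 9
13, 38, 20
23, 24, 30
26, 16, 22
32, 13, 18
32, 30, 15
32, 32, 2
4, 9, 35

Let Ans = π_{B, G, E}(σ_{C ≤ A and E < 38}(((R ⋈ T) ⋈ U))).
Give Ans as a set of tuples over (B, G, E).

Joining R and T on C yields {(1, 35, 26, 1), (1, 35, 26, 34), (1, 35, 26, 5), (1, 35, 30, 1), (1, 35, 30, 34), (1, 35, 30, 5), (11, 23, 22, 11), (11, 23, 22, 14), (11, 23, 22, 20), (11, 23, 22, 23), (11, 23, 22, 27), (11, 23, 22, 8), (13, 23, 38, 11), (13, 23, 38, 14), (13, 23, 38, 20), (13, 23, 38, 23), (13, 23, 38, 27), (13, 23, 38, 8), (17, 23, 12, 11), (17, 23, 12, 14), (17, 23, 12, 20), (17, 23, 12, 23), (17, 23, 12, 27), (17, 23, 12, 8), (2, 23, 12, 11), (2, 23, 12, 14), (2, 23, 12, 20), (2, 23, 12, 23), (2, 23, 12, 27), (2, 23, 12, 8), (20, 35, 35, 1), (20, 35, 35, 34), (20, 35, 35, 5), (26, 35, 36, 1), (26, 35, 36, 34), (26, 35, 36, 5), (32, 23, 5, 11), (32, 23, 5, 14), (32, 23, 5, 20), (32, 23, 5, 23), (32, 23, 5, 27), (32, 23, 5, 8)}.
Joining (R ⋈ T) and U on G yields {(11, 23, 22, 11, 24, 9), (11, 23, 22, 14, 24, 9), (11, 23, 22, 20, 24, 9), (11, 23, 22, 23, 24, 9), (11, 23, 22, 27, 24, 9), (11, 23, 22, 8, 24, 9), (13, 23, 38, 11, 38, 20), (13, 23, 38, 14, 38, 20), (13, 23, 38, 20, 38, 20), (13, 23, 38, 23, 38, 20), (13, 23, 38, 27, 38, 20), (13, 23, 38, 8, 38, 20), (26, 35, 36, 1, 16, 22), (26, 35, 36, 34, 16, 22), (26, 35, 36, 5, 16, 22), (32, 23, 5, 11, 13, 18), (32, 23, 5, 11, 30, 15), (32, 23, 5, 11, 32, 2), (32, 23, 5, 14, 13, 18), (32, 23, 5, 14, 30, 15), (32, 23, 5, 14, 32, 2), (32, 23, 5, 20, 13, 18), (32, 23, 5, 20, 30, 15), (32, 23, 5, 20, 32, 2), (32, 23, 5, 23, 13, 18), (32, 23, 5, 23, 30, 15), (32, 23, 5, 23, 32, 2), (32, 23, 5, 27, 13, 18), (32, 23, 5, 27, 30, 15), (32, 23, 5, 27, 32, 2), (32, 23, 5, 8, 13, 18), (32, 23, 5, 8, 30, 15), (32, 23, 5, 8, 32, 2)}.
Filtering on C ≤ A and E < 38 leaves {(11, 23, 22, 23, 24, 9), (11, 23, 22, 27, 24, 9), (32, 23, 5, 23, 13, 18), (32, 23, 5, 23, 30, 15), (32, 23, 5, 23, 32, 2), (32, 23, 5, 27, 13, 18), (32, 23, 5, 27, 30, 15), (32, 23, 5, 27, 32, 2)}.
Projecting to B, G, E (4 duplicate(s) eliminated): {(15, 32, 30), (18, 32, 13), (2, 32, 32), (9, 11, 24)}

{(15, 32, 30), (18, 32, 13), (2, 32, 32), (9, 11, 24)}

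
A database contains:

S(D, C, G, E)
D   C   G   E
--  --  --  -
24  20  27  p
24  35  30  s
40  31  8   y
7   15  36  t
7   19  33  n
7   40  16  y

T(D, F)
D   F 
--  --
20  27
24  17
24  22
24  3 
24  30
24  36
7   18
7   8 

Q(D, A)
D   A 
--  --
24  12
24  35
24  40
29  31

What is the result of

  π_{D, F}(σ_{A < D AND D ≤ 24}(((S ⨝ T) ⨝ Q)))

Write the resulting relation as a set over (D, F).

{(24, 17), (24, 22), (24, 3), (24, 30), (24, 36)}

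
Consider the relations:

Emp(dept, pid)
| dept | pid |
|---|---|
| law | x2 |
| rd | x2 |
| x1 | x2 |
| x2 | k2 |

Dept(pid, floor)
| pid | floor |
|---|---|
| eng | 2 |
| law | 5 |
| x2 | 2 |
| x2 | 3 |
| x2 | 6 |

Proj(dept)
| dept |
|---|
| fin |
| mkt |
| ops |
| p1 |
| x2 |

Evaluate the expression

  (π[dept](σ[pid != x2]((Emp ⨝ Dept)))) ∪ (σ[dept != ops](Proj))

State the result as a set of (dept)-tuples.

{fin, mkt, p1, x2}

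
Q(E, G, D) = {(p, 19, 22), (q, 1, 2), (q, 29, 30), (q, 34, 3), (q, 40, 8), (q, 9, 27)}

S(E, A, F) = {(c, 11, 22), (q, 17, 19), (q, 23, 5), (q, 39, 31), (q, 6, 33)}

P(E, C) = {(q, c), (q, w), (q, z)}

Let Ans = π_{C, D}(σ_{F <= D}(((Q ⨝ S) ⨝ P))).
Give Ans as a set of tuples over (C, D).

Natural join on E: {(q, 1, 2, 17, 19), (q, 1, 2, 23, 5), (q, 1, 2, 39, 31), (q, 1, 2, 6, 33), (q, 29, 30, 17, 19), (q, 29, 30, 23, 5), (q, 29, 30, 39, 31), (q, 29, 30, 6, 33), (q, 34, 3, 17, 19), (q, 34, 3, 23, 5), (q, 34, 3, 39, 31), (q, 34, 3, 6, 33), (q, 40, 8, 17, 19), (q, 40, 8, 23, 5), (q, 40, 8, 39, 31), (q, 40, 8, 6, 33), (q, 9, 27, 17, 19), (q, 9, 27, 23, 5), (q, 9, 27, 39, 31), (q, 9, 27, 6, 33)}
Natural join on E: {(q, 1, 2, 17, 19, c), (q, 1, 2, 17, 19, w), (q, 1, 2, 17, 19, z), (q, 1, 2, 23, 5, c), (q, 1, 2, 23, 5, w), (q, 1, 2, 23, 5, z), (q, 1, 2, 39, 31, c), (q, 1, 2, 39, 31, w), (q, 1, 2, 39, 31, z), (q, 1, 2, 6, 33, c), (q, 1, 2, 6, 33, w), (q, 1, 2, 6, 33, z), (q, 29, 30, 17, 19, c), (q, 29, 30, 17, 19, w), (q, 29, 30, 17, 19, z), (q, 29, 30, 23, 5, c), (q, 29, 30, 23, 5, w), (q, 29, 30, 23, 5, z), (q, 29, 30, 39, 31, c), (q, 29, 30, 39, 31, w), (q, 29, 30, 39, 31, z), (q, 29, 30, 6, 33, c), (q, 29, 30, 6, 33, w), (q, 29, 30, 6, 33, z), (q, 34, 3, 17, 19, c), (q, 34, 3, 17, 19, w), (q, 34, 3, 17, 19, z), (q, 34, 3, 23, 5, c), (q, 34, 3, 23, 5, w), (q, 34, 3, 23, 5, z), (q, 34, 3, 39, 31, c), (q, 34, 3, 39, 31, w), (q, 34, 3, 39, 31, z), (q, 34, 3, 6, 33, c), (q, 34, 3, 6, 33, w), (q, 34, 3, 6, 33, z), (q, 40, 8, 17, 19, c), (q, 40, 8, 17, 19, w), (q, 40, 8, 17, 19, z), (q, 40, 8, 23, 5, c), (q, 40, 8, 23, 5, w), (q, 40, 8, 23, 5, z), (q, 40, 8, 39, 31, c), (q, 40, 8, 39, 31, w), (q, 40, 8, 39, 31, z), (q, 40, 8, 6, 33, c), (q, 40, 8, 6, 33, w), (q, 40, 8, 6, 33, z), (q, 9, 27, 17, 19, c), (q, 9, 27, 17, 19, w), (q, 9, 27, 17, 19, z), (q, 9, 27, 23, 5, c), (q, 9, 27, 23, 5, w), (q, 9, 27, 23, 5, z), (q, 9, 27, 39, 31, c), (q, 9, 27, 39, 31, w), (q, 9, 27, 39, 31, z), (q, 9, 27, 6, 33, c), (q, 9, 27, 6, 33, w), (q, 9, 27, 6, 33, z)}
σ[F <= D]: keep tuples satisfying F <= D → {(q, 29, 30, 17, 19, c), (q, 29, 30, 17, 19, w), (q, 29, 30, 17, 19, z), (q, 29, 30, 23, 5, c), (q, 29, 30, 23, 5, w), (q, 29, 30, 23, 5, z), (q, 40, 8, 23, 5, c), (q, 40, 8, 23, 5, w), (q, 40, 8, 23, 5, z), (q, 9, 27, 17, 19, c), (q, 9, 27, 17, 19, w), (q, 9, 27, 17, 19, z), (q, 9, 27, 23, 5, c), (q, 9, 27, 23, 5, w), (q, 9, 27, 23, 5, z)}
π[C, D]: project onto (C, D) (6 duplicate(s) eliminated) → {(c, 27), (c, 30), (c, 8), (w, 27), (w, 30), (w, 8), (z, 27), (z, 30), (z, 8)}

{(c, 27), (c, 30), (c, 8), (w, 27), (w, 30), (w, 8), (z, 27), (z, 30), (z, 8)}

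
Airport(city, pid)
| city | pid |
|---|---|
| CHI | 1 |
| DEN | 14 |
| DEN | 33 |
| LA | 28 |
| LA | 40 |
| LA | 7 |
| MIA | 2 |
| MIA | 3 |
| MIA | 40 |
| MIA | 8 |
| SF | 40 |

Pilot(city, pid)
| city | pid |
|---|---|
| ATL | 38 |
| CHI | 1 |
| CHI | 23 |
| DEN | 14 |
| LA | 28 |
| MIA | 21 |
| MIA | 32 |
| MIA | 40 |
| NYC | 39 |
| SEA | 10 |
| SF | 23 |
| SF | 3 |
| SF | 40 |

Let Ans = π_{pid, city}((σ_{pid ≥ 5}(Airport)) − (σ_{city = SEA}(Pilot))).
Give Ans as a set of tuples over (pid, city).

{(14, DEN), (28, LA), (33, DEN), (40, LA), (40, MIA), (40, SF), (7, LA), (8, MIA)}

Filtering on pid ≥ 5 leaves {(DEN, 14), (DEN, 33), (LA, 28), (LA, 40), (LA, 7), (MIA, 40), (MIA, 8), (SF, 40)}.
Filtering on city = SEA leaves {(SEA, 10)}.
Set difference of the two operands is {(DEN, 14), (DEN, 33), (LA, 28), (LA, 40), (LA, 7), (MIA, 40), (MIA, 8), (SF, 40)}.
Projecting to pid, city: {(14, DEN), (28, LA), (33, DEN), (40, LA), (40, MIA), (40, SF), (7, LA), (8, MIA)}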